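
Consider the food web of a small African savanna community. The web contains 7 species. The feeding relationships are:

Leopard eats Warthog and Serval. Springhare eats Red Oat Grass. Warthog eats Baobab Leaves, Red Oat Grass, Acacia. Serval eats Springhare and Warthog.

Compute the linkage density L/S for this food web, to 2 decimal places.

There are L = 8 links among S = 7 species.
L/S = 8/7 = 1.1429 ≈ 1.14.

L/S = 1.14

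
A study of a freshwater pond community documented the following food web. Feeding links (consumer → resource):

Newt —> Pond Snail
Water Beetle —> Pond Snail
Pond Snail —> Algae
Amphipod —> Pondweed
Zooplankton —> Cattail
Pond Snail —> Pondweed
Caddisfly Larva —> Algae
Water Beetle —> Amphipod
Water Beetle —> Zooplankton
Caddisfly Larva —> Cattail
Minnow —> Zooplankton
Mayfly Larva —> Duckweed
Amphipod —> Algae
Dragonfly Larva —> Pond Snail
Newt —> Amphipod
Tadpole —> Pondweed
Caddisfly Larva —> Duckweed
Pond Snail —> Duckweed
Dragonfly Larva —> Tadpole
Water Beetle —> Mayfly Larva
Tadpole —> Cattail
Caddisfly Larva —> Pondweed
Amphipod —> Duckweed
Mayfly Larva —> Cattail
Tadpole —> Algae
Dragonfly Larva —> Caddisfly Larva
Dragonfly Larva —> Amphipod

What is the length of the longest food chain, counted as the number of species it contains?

One longest chain: Pondweed → Amphipod → Water Beetle.
It has 3 species and 2 links.

3 species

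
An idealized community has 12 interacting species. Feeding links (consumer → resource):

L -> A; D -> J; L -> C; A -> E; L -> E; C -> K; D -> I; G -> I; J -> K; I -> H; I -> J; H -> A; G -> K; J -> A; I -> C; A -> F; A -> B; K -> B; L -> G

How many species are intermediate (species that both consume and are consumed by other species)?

Intermediate species (has both prey and predators): A, K, C, H, J, I, G.
Count: 7.

7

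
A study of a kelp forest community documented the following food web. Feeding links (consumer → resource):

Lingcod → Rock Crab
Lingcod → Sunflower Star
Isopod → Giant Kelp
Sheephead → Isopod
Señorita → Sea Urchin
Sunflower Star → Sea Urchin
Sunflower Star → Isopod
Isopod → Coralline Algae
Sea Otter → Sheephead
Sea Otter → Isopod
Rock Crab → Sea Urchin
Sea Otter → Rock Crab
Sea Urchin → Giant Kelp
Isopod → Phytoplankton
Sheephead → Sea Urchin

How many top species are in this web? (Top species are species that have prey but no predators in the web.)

3

Top species (has prey, but nothing eats it): Señorita, Sea Otter, Lingcod.
Count: 3.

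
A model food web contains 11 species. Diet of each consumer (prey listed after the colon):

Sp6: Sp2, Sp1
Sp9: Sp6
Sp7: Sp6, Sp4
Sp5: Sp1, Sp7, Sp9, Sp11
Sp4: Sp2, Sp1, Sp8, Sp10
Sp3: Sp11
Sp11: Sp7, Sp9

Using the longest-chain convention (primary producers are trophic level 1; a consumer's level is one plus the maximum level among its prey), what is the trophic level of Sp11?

Trophic level 4

Sp2 is a producer → level 1.
Sp6 eats Sp2 (level 1); other prey at levels: Sp1 1 → level 2.
Sp7 eats Sp6 (level 2); other prey at levels: Sp4 2 → level 3.
Sp11 eats Sp7 (level 3); other prey at levels: Sp9 3 → level 4.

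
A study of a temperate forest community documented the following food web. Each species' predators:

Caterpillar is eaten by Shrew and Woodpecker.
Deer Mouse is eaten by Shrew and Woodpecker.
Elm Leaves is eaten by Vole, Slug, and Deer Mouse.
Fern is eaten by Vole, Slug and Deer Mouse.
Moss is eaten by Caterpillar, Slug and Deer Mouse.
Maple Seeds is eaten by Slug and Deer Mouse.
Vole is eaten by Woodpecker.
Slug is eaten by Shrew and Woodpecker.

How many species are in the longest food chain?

One longest chain: Elm Leaves → Deer Mouse → Shrew.
It has 3 species and 2 links.

3 species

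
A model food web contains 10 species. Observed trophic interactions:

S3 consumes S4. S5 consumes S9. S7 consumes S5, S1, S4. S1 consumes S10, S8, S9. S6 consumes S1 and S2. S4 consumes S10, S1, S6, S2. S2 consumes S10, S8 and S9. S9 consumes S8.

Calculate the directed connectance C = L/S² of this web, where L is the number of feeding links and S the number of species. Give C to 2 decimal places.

The web has S = 10 species and L = 18 feeding links.
C = L / S² = 18 / 100 = 0.1800 ≈ 0.18.

C = 0.18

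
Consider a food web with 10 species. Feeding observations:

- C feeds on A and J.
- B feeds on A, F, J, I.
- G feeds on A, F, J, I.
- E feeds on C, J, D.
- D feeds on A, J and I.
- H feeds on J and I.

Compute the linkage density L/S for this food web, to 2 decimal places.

L/S = 1.80

There are L = 18 links among S = 10 species.
L/S = 18/10 = 1.8000 ≈ 1.80.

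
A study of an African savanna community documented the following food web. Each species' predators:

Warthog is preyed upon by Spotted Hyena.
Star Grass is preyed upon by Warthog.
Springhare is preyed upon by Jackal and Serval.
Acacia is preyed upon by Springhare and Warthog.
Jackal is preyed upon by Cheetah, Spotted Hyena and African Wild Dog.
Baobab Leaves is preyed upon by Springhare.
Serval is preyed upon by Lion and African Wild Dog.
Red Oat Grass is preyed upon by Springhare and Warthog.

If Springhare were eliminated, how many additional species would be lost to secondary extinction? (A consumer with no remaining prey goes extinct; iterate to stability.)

5

Remove Springhare.
Round 1: Jackal (all prey gone), Serval (all prey gone) → extinct.
Round 2: Lion (all prey gone), Cheetah (all prey gone), African Wild Dog (all prey gone) → extinct.
No further losses. Total secondary extinctions: 5.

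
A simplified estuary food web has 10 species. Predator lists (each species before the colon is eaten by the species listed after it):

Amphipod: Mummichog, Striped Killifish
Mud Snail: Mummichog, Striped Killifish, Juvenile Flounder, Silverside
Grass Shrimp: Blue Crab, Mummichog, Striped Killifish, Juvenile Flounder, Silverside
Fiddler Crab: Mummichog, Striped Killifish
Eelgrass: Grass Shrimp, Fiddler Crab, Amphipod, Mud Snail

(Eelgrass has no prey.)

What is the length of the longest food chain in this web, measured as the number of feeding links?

2 links

One longest chain: Eelgrass → Grass Shrimp → Blue Crab.
It has 3 species and 2 links.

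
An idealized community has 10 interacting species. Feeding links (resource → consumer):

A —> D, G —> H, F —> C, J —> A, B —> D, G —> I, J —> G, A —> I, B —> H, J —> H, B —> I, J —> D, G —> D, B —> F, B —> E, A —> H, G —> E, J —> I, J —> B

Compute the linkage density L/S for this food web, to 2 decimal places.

L/S = 1.90

There are L = 19 links among S = 10 species.
L/S = 19/10 = 1.9000 ≈ 1.90.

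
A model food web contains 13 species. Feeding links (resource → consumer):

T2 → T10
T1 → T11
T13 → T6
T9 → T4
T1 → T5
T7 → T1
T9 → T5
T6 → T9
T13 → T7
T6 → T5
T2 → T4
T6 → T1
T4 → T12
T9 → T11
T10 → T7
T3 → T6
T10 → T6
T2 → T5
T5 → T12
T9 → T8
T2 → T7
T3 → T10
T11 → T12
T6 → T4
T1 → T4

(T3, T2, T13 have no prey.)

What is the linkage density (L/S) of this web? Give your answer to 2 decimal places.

There are L = 25 links among S = 13 species.
L/S = 25/13 = 1.9231 ≈ 1.92.

L/S = 1.92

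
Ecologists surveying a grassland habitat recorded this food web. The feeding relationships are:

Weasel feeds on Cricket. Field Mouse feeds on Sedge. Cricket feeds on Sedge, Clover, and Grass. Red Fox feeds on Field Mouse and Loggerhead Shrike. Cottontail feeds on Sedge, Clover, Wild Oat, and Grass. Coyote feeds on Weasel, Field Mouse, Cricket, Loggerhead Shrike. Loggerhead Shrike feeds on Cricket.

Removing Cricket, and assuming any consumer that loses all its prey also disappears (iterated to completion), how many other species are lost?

2

Remove Cricket.
Round 1: Loggerhead Shrike (all prey gone), Weasel (all prey gone) → extinct.
No further losses. Total secondary extinctions: 2.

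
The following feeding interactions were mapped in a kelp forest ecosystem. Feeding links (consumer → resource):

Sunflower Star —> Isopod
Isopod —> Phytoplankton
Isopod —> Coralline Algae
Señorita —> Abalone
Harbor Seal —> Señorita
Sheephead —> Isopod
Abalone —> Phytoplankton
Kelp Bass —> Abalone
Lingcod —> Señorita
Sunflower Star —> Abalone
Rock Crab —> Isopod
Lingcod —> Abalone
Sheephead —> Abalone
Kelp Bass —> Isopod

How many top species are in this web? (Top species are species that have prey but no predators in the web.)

Top species (has prey, but nothing eats it): Kelp Bass, Sunflower Star, Rock Crab, Sheephead, Lingcod, Harbor Seal.
Count: 6.

6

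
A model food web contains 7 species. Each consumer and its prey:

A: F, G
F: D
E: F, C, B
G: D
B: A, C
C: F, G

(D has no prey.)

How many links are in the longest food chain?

4 links

One longest chain: D → F → A → B → E.
It has 5 species and 4 links.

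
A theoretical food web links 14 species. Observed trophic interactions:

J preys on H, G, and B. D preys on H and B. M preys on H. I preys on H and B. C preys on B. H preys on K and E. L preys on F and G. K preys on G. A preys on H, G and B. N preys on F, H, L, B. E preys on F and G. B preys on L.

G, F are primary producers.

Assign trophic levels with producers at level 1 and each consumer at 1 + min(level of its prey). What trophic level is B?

Trophic level 3

G is a producer → level 1.
L eats G → level 2.
B eats L → level 3.
No prey of B is below level 2, so 3 is the minimum.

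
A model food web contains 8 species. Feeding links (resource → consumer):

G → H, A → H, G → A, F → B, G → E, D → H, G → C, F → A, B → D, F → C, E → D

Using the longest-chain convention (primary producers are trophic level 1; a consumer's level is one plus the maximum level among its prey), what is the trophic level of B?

Trophic level 2

F is a producer → level 1.
B eats F → level 2.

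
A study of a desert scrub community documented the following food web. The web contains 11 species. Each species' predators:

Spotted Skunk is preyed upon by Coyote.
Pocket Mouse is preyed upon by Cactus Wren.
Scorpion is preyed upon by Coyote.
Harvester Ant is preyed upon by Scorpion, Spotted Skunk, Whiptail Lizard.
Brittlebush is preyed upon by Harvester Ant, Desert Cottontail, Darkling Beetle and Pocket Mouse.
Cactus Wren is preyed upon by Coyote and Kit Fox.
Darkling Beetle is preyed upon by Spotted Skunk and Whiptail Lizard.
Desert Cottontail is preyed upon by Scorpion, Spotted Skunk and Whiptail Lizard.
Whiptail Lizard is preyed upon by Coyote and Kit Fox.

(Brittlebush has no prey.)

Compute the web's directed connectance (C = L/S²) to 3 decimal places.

C = 0.157

The web has S = 11 species and L = 19 feeding links.
C = L / S² = 19 / 121 = 0.1570 ≈ 0.157.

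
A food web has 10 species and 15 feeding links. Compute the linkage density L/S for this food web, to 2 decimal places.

There are L = 15 links among S = 10 species.
L/S = 15/10 = 1.5000 ≈ 1.50.

L/S = 1.50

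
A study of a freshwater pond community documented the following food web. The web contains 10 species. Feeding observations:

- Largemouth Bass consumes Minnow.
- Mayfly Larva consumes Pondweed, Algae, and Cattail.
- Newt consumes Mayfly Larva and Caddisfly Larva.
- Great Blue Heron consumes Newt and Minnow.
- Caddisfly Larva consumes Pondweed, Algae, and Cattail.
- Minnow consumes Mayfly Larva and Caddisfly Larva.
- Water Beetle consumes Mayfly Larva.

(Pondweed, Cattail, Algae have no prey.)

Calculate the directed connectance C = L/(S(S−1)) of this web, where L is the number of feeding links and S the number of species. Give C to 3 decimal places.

C = 0.156

The web has S = 10 species and L = 14 feeding links.
C = L / (S(S−1)) = 14 / 90 = 0.1556 ≈ 0.156.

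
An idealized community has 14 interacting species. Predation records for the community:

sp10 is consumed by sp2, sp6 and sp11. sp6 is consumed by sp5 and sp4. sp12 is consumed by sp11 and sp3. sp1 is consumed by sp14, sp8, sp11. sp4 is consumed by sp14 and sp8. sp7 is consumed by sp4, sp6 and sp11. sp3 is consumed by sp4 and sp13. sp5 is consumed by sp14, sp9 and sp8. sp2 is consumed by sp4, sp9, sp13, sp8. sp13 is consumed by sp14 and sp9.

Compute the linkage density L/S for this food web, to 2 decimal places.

L/S = 1.86

There are L = 26 links among S = 14 species.
L/S = 26/14 = 1.8571 ≈ 1.86.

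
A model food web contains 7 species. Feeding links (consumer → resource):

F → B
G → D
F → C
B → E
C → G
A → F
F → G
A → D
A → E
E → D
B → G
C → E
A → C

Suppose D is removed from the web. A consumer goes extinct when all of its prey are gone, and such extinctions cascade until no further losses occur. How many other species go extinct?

6

Remove D.
Round 1: E (all prey gone), G (all prey gone) → extinct.
Round 2: C (all prey gone), B (all prey gone) → extinct.
Round 3: F (all prey gone) → extinct.
Round 4: A (all prey gone) → extinct.
No further losses. Total secondary extinctions: 6.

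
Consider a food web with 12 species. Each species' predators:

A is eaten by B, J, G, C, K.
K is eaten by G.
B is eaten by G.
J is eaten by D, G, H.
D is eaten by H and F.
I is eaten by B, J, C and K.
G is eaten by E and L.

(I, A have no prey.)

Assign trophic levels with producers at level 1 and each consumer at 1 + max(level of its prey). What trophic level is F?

I is a producer → level 1.
J eats I (level 1); other prey at levels: A 1 → level 2.
D eats J → level 3.
F eats D → level 4.

Trophic level 4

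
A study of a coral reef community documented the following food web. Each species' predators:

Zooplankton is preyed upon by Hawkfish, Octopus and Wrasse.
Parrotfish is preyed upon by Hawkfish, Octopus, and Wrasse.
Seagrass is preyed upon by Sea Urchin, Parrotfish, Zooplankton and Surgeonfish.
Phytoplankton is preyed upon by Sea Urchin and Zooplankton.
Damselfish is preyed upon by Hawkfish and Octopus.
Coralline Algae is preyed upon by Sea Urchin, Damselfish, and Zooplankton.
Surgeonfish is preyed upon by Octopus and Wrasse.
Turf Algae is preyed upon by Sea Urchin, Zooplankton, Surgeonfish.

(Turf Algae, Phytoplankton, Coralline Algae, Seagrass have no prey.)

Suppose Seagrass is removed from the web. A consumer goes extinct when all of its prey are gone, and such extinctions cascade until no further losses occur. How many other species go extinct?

Remove Seagrass.
Round 1: Parrotfish (all prey gone) → extinct.
No further losses. Total secondary extinctions: 1.

1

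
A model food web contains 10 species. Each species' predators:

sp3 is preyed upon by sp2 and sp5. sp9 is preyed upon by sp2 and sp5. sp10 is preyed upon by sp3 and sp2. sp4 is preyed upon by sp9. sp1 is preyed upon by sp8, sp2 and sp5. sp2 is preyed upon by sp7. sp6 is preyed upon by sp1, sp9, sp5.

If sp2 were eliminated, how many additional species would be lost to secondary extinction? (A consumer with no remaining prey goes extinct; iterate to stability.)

Remove sp2.
Round 1: sp7 (all prey gone) → extinct.
No further losses. Total secondary extinctions: 1.

1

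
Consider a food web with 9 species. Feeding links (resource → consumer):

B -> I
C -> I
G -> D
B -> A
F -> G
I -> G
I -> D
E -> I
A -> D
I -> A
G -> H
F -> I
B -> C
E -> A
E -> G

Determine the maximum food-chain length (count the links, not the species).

4 links

One longest chain: B → C → I → A → D.
It has 5 species and 4 links.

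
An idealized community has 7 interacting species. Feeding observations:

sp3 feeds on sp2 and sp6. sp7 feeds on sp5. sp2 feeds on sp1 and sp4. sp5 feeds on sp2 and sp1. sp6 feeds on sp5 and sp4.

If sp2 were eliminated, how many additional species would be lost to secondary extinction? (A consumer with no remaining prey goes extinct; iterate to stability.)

0

Remove sp2.
Every predator of it retains at least one other prey: sp5 still has sp1; sp3 still has sp6.
No consumer loses all prey, so no secondary extinctions occur.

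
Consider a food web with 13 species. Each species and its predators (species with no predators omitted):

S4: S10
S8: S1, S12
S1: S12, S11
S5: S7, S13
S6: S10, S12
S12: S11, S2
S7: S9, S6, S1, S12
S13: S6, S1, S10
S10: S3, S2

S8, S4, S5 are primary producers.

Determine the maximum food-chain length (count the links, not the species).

One longest chain: S5 → S7 → S6 → S12 → S11.
It has 5 species and 4 links.

4 links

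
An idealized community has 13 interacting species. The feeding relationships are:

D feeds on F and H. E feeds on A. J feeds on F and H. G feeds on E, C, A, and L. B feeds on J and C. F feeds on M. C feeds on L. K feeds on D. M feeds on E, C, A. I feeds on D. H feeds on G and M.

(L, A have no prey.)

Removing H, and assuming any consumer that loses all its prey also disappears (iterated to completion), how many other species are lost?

Remove H.
Every predator of it retains at least one other prey: D still has F; J still has F.
No consumer loses all prey, so no secondary extinctions occur.

0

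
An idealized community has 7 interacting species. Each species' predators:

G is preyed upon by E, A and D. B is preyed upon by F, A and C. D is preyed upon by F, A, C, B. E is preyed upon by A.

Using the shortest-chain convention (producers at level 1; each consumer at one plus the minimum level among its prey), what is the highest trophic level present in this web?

Producers (level 1): G.
Following each consumer down to its lowest-level prey: G → D → B (levels 1 through 3).
All prey of B (D 2) are at level 2 or above, so B is at level 1 + 2 = 3.
Every consumer has at least one prey at level 2 or below, so none exceeds level 3.

3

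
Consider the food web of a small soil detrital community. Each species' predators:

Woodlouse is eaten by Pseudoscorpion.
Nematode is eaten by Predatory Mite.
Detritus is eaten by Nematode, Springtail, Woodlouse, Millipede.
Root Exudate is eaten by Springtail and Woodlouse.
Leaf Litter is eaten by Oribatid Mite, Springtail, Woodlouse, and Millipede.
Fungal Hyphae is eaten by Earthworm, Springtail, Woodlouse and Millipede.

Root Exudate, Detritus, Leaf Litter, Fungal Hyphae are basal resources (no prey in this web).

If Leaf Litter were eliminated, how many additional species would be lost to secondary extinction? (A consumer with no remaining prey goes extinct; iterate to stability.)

1

Remove Leaf Litter.
Round 1: Oribatid Mite (all prey gone) → extinct.
No further losses. Total secondary extinctions: 1.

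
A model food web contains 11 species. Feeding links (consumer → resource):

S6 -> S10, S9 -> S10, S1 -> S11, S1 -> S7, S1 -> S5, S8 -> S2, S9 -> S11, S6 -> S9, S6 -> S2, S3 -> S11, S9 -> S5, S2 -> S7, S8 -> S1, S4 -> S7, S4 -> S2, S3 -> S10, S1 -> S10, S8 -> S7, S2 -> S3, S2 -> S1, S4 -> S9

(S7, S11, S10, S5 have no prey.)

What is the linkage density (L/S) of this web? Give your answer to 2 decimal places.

There are L = 21 links among S = 11 species.
L/S = 21/11 = 1.9091 ≈ 1.91.

L/S = 1.91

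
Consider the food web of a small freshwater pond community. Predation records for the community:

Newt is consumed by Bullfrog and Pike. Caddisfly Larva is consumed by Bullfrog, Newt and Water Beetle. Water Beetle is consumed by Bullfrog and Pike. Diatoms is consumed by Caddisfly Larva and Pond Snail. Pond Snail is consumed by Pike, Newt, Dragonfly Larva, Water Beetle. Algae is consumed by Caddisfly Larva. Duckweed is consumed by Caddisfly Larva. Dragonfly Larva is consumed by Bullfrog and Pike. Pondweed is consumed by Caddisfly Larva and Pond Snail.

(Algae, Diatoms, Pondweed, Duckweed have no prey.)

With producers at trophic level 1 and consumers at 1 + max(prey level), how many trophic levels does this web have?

Producers (level 1): Algae, Diatoms, Pondweed, Duckweed.
Algae → Caddisfly Larva → Newt → Pike gives Pike level 4.
No species has a prey at level 4, so no species reaches level 5.

4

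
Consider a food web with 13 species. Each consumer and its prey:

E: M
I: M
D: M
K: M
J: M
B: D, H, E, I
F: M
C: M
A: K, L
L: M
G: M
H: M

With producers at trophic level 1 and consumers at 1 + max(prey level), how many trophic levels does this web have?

Producers (level 1): M.
M → D → B gives B level 3.
No species has a prey at level 3, so no species reaches level 4.

3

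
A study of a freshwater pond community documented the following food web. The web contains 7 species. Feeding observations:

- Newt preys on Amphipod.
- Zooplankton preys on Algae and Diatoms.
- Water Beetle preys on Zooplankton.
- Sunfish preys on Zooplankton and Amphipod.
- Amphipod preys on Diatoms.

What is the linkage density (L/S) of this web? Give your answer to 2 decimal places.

L/S = 1.00

There are L = 7 links among S = 7 species.
L/S = 7/7 = 1.0000 ≈ 1.00.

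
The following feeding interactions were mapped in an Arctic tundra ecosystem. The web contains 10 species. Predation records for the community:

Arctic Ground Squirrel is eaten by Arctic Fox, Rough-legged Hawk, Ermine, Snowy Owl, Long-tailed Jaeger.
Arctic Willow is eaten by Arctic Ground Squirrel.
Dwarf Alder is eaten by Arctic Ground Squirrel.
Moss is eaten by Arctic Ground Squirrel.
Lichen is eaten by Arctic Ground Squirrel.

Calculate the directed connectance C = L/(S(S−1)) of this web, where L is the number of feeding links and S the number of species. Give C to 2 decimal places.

The web has S = 10 species and L = 9 feeding links.
C = L / (S(S−1)) = 9 / 90 = 0.1000 ≈ 0.10.

C = 0.10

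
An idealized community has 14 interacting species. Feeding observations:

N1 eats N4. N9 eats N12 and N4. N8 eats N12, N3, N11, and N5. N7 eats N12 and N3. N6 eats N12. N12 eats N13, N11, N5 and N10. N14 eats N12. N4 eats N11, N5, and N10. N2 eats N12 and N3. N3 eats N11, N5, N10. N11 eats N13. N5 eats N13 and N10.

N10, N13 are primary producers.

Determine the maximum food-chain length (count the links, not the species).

One longest chain: N10 → N5 → N12 → N6.
It has 4 species and 3 links.

3 links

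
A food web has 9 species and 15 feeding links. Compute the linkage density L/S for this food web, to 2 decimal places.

L/S = 1.67

There are L = 15 links among S = 9 species.
L/S = 15/9 = 1.6667 ≈ 1.67.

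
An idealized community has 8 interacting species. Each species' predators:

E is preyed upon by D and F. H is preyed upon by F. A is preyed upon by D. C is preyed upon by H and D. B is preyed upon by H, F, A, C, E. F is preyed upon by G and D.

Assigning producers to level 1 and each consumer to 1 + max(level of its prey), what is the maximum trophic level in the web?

5

Producers (level 1): B.
B → C → H → F → D gives D level 5.
No species has a prey at level 5, so no species reaches level 6.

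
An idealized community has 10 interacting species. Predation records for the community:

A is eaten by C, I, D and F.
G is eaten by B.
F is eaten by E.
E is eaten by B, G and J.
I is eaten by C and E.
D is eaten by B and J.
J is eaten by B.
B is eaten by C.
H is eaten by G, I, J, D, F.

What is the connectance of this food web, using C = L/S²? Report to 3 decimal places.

C = 0.200

The web has S = 10 species and L = 20 feeding links.
C = L / S² = 20 / 100 = 0.2000 ≈ 0.200.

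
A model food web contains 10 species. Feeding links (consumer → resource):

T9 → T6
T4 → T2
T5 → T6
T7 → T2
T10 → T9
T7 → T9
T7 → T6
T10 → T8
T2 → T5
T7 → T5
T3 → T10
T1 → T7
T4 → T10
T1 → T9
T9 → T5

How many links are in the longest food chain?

One longest chain: T6 → T5 → T9 → T10 → T3.
It has 5 species and 4 links.

4 links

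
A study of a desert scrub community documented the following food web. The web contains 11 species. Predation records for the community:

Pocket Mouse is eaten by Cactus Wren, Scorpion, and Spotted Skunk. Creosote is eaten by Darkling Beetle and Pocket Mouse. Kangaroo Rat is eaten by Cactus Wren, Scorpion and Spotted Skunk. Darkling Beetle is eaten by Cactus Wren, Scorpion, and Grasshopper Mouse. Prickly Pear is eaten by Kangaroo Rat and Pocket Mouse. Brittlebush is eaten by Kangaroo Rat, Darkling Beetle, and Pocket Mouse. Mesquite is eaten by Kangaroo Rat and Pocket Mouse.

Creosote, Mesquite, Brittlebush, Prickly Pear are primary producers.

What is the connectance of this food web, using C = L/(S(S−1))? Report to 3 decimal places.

C = 0.164

The web has S = 11 species and L = 18 feeding links.
C = L / (S(S−1)) = 18 / 110 = 0.1636 ≈ 0.164.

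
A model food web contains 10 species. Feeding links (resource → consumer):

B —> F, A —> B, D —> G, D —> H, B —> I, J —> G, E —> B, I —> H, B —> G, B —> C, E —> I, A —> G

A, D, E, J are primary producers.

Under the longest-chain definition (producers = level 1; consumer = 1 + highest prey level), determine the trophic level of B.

A is a producer → level 1.
B eats A (level 1); other prey at levels: E 1 → level 2.

Trophic level 2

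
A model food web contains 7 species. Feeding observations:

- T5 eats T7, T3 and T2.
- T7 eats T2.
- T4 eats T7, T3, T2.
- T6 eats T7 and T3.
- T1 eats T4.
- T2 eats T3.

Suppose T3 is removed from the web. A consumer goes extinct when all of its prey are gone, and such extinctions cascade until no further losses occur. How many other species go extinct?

Remove T3.
Round 1: T2 (all prey gone) → extinct.
Round 2: T7 (all prey gone) → extinct.
Round 3: T4 (all prey gone), T5 (all prey gone), T6 (all prey gone) → extinct.
Round 4: T1 (all prey gone) → extinct.
No further losses. Total secondary extinctions: 6.

6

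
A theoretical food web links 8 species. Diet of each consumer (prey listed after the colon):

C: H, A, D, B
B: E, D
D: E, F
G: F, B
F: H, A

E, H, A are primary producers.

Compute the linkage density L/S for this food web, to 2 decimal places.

There are L = 12 links among S = 8 species.
L/S = 12/8 = 1.5000 ≈ 1.50.

L/S = 1.50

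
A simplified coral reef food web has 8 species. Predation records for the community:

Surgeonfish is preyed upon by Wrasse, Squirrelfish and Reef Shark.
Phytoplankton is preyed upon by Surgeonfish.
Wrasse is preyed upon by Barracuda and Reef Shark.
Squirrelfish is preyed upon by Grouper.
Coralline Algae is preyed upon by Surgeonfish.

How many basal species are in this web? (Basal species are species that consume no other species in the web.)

Basal species (no prey listed): Coralline Algae, Phytoplankton.
Count: 2.

2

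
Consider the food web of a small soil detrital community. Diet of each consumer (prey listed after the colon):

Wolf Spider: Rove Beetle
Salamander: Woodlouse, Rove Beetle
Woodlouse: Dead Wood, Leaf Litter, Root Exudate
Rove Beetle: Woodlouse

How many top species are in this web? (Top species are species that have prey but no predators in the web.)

2

Top species (has prey, but nothing eats it): Salamander, Wolf Spider.
Count: 2.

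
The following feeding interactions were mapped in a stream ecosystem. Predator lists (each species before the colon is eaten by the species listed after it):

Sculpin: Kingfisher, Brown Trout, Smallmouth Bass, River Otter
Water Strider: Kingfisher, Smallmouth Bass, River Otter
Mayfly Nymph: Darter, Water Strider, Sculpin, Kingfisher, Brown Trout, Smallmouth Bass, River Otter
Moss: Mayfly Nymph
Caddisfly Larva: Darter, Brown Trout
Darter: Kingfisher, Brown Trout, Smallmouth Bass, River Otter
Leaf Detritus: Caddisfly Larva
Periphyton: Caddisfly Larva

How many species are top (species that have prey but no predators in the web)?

Top species (has prey, but nothing eats it): Kingfisher, Brown Trout, Smallmouth Bass, River Otter.
Count: 4.

4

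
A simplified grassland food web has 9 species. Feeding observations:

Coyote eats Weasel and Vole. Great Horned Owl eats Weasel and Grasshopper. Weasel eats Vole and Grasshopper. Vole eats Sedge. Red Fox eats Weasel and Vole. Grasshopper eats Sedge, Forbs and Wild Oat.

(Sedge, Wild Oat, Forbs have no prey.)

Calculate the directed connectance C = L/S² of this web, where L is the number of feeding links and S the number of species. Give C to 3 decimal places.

The web has S = 9 species and L = 12 feeding links.
C = L / S² = 12 / 81 = 0.1481 ≈ 0.148.

C = 0.148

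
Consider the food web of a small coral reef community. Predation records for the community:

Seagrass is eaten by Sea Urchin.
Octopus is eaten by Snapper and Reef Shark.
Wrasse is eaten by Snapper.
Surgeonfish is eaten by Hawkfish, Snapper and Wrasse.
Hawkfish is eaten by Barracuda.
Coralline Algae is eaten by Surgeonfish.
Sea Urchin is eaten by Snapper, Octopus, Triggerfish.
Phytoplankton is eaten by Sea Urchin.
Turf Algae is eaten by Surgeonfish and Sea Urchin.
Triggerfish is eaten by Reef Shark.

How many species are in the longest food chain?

4 species

One longest chain: Phytoplankton → Sea Urchin → Triggerfish → Reef Shark.
It has 4 species and 3 links.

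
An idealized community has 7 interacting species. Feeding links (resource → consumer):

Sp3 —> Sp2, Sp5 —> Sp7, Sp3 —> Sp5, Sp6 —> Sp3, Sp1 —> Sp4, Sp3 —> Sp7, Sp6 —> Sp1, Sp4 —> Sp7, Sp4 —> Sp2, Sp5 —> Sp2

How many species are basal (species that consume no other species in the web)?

Basal species (no prey listed): Sp6.
Count: 1.

1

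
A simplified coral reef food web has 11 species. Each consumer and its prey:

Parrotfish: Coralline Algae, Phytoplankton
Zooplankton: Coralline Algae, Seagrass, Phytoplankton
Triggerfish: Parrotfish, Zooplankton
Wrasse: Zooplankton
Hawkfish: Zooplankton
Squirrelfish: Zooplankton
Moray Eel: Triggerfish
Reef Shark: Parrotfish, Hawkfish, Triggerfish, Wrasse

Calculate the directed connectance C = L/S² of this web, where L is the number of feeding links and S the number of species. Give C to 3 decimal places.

The web has S = 11 species and L = 15 feeding links.
C = L / S² = 15 / 121 = 0.1240 ≈ 0.124.

C = 0.124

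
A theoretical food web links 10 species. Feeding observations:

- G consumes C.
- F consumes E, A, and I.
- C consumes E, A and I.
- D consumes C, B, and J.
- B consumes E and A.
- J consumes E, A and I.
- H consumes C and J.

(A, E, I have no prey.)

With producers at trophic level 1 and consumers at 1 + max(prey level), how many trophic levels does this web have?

3

Producers (level 1): A, E, I.
A → J → H gives H level 3.
No species has a prey at level 3, so no species reaches level 4.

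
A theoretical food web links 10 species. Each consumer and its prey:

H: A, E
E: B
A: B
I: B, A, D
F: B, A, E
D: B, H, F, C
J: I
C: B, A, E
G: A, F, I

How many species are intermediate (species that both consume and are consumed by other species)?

7

Intermediate species (has both prey and predators): A, E, H, F, C, D, I.
Count: 7.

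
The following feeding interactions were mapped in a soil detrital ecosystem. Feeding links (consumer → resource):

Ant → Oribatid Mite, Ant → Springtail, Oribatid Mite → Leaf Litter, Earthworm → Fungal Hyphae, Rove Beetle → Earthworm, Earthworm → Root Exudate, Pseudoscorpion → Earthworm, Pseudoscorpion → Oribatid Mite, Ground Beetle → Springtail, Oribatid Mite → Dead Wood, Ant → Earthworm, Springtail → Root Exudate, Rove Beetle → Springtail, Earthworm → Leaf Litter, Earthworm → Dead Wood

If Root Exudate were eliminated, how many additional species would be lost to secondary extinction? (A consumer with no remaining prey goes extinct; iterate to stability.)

Remove Root Exudate.
Round 1: Springtail (all prey gone) → extinct.
Round 2: Ground Beetle (all prey gone) → extinct.
No further losses. Total secondary extinctions: 2.

2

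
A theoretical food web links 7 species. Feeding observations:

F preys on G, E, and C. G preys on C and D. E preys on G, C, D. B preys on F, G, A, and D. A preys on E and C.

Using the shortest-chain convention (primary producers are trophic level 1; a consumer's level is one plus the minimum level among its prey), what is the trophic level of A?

Trophic level 2

C is a producer → level 1.
A eats C → level 2.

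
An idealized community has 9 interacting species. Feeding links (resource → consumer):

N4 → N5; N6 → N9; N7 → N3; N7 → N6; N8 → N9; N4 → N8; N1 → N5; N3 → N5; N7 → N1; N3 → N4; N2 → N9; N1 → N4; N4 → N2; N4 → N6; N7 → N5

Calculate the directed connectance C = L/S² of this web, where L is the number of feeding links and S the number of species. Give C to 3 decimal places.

C = 0.185

The web has S = 9 species and L = 15 feeding links.
C = L / S² = 15 / 81 = 0.1852 ≈ 0.185.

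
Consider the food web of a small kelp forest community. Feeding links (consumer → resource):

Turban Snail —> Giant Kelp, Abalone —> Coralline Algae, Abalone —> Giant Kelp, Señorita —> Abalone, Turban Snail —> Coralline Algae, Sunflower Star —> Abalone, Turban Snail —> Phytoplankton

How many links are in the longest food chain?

One longest chain: Coralline Algae → Abalone → Señorita.
It has 3 species and 2 links.

2 links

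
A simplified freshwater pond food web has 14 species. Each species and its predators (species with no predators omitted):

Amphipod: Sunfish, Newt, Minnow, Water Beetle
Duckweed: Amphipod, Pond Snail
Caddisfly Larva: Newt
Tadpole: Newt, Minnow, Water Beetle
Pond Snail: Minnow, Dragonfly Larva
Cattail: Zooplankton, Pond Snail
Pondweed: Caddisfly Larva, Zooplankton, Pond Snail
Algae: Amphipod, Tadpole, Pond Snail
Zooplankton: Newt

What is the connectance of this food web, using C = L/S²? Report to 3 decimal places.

C = 0.107

The web has S = 14 species and L = 21 feeding links.
C = L / S² = 21 / 196 = 0.1071 ≈ 0.107.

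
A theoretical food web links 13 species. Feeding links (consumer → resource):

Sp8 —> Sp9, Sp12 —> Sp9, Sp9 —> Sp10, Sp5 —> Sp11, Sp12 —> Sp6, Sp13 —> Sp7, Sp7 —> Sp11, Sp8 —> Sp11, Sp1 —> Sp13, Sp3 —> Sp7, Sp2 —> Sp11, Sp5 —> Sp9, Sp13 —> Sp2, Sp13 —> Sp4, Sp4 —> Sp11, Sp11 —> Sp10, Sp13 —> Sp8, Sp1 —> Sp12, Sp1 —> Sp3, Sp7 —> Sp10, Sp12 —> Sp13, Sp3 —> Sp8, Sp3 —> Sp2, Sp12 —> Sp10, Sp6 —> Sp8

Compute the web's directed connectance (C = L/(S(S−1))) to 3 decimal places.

C = 0.160

The web has S = 13 species and L = 25 feeding links.
C = L / (S(S−1)) = 25 / 156 = 0.1603 ≈ 0.160.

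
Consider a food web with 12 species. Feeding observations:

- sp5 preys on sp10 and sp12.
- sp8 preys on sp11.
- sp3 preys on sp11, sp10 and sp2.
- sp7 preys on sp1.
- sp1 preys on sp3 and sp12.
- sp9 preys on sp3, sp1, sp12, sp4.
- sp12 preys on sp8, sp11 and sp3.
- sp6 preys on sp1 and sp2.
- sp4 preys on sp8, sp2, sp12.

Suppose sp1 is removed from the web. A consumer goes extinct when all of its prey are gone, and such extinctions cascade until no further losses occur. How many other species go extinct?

Remove sp1.
Round 1: sp7 (all prey gone) → extinct.
No further losses. Total secondary extinctions: 1.

1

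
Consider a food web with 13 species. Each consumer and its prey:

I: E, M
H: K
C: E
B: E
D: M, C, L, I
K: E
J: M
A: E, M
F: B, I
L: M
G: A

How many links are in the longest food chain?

2 links

One longest chain: E → K → H.
It has 3 species and 2 links.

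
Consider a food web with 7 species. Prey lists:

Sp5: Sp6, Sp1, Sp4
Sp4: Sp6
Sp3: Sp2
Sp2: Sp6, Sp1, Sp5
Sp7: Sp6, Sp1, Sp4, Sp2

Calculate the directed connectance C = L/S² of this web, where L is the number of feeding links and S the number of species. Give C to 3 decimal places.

C = 0.245

The web has S = 7 species and L = 12 feeding links.
C = L / S² = 12 / 49 = 0.2449 ≈ 0.245.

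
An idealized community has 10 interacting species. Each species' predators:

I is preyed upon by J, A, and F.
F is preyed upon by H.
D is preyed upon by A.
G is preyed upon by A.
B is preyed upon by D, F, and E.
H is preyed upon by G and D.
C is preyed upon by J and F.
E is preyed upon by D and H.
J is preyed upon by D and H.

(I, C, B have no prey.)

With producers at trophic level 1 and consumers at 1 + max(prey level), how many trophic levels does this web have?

5

Producers (level 1): I, C, B.
I → F → H → D → A gives A level 5.
No species has a prey at level 5, so no species reaches level 6.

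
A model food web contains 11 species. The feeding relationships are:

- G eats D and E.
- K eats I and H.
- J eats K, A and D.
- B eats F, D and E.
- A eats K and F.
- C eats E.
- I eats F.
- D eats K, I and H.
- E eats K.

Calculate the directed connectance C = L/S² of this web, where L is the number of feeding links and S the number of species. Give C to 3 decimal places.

C = 0.149

The web has S = 11 species and L = 18 feeding links.
C = L / S² = 18 / 121 = 0.1488 ≈ 0.149.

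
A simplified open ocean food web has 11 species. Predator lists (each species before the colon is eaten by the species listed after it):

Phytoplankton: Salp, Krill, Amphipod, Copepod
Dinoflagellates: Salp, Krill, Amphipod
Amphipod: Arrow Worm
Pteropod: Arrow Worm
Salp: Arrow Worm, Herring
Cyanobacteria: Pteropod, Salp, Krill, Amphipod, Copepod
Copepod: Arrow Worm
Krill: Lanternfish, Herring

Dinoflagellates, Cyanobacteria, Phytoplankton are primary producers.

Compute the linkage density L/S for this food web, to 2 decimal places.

There are L = 19 links among S = 11 species.
L/S = 19/11 = 1.7273 ≈ 1.73.

L/S = 1.73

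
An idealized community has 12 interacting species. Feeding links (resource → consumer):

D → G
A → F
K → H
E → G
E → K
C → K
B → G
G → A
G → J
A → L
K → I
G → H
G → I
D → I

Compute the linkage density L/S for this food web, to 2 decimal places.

L/S = 1.17

There are L = 14 links among S = 12 species.
L/S = 14/12 = 1.1667 ≈ 1.17.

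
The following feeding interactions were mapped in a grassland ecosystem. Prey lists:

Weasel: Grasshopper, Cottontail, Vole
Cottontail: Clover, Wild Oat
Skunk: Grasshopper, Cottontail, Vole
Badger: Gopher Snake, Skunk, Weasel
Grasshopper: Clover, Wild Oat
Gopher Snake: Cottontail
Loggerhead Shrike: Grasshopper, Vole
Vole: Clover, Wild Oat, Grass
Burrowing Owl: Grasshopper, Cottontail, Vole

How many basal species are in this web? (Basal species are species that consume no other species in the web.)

3

Basal species (no prey listed): Clover, Wild Oat, Grass.
Count: 3.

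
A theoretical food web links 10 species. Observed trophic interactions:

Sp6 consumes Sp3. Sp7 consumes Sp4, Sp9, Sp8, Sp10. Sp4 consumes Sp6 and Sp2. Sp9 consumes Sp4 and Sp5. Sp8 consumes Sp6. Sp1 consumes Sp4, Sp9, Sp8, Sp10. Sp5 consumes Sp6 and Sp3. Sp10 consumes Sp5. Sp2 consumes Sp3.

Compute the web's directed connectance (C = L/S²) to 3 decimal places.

The web has S = 10 species and L = 18 feeding links.
C = L / S² = 18 / 100 = 0.1800 ≈ 0.180.

C = 0.180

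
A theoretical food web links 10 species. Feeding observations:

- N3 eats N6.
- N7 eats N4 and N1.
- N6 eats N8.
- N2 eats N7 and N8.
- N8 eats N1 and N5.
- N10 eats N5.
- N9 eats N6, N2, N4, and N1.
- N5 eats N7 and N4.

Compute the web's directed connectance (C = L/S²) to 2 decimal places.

The web has S = 10 species and L = 15 feeding links.
C = L / S² = 15 / 100 = 0.1500 ≈ 0.15.

C = 0.15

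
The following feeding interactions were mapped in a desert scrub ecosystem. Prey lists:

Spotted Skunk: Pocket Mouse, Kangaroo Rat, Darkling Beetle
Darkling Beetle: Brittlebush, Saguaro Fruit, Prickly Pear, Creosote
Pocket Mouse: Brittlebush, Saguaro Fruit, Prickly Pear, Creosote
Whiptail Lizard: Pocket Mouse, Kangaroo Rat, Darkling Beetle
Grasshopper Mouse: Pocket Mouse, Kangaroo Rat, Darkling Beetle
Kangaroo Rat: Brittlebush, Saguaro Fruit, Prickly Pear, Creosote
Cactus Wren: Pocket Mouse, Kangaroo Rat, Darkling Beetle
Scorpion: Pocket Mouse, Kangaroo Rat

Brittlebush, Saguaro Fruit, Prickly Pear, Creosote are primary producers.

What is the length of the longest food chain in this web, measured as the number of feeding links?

2 links

One longest chain: Brittlebush → Pocket Mouse → Grasshopper Mouse.
It has 3 species and 2 links.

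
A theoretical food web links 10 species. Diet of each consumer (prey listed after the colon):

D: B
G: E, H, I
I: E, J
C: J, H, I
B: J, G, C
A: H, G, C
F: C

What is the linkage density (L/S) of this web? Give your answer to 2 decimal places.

L/S = 1.60

There are L = 16 links among S = 10 species.
L/S = 16/10 = 1.6000 ≈ 1.60.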